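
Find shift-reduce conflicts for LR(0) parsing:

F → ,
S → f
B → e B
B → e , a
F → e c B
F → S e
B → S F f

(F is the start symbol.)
Augment with F' → F and build the canonical LR(0) collection (I0 = CLOSURE({[F' → . F]}), then GOTO on every symbol after a dot until no new states appear). It has 16 states:
  I0: { [F → . ,], [F → . S e], [F → . e c B], [F' → . F], [S → . f] }  — shift
  I1: { [F → , .] }  — reduce
  I2: { [F' → F .] }  — accept
  I3: { [F → S . e] }  — shift
  I4: { [F → e . c B] }  — shift
  I5: { [S → f .] }  — reduce
  I6: { [B → . S F f], [B → . e , a], [B → . e B], [F → e c . B], [S → . f] }  — shift
  I7: { [F → e c B .] }  — reduce
  I8: { [B → S . F f], [F → . ,], [F → . S e], [F → . e c B], [S → . f] }  — shift
  I9: { [B → . S F f], [B → . e , a], [B → . e B], [B → e . , a], [B → e . B], [S → . f] }  — shift
  I10: { [B → e , . a] }  — shift
  I11: { [B → e B .] }  — reduce
  I12: { [B → e , a .] }  — reduce
  I13: { [B → S F . f] }  — shift
  I14: { [B → S F f .] }  — reduce
  I15: { [F → S e .] }  — reduce

No state contains both a complete item and a shift item.

Answer: No shift-reduce conflicts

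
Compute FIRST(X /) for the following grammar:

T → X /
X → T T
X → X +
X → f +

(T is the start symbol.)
{ 'f' }

FIRST sets of the non-terminals involved (from the grammar, by fixed-point iteration):
  FIRST(X) = { 'f' }

To compute FIRST(X /), process the symbols left to right:
Symbol X is a non-terminal. Add FIRST(X) \ {ε} = { 'f' }
X is not nullable (ε ∉ FIRST(X)), so stop here.
FIRST(X /) = { 'f' }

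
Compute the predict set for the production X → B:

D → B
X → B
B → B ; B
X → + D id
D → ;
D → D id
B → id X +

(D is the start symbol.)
PREDICT(X → B) = (FIRST(RHS) \ {ε}) ∪ (FOLLOW(X) if ε ∈ FIRST(RHS), i.e. RHS ⇒* ε)
FIRST(B) = { 'id' }
FIRST(B) = { 'id' }
ε ∉ FIRST(B), so FOLLOW(X) is not added.
PREDICT(X → B) = { 'id' }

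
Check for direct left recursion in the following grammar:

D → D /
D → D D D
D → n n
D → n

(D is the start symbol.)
Direct left recursion occurs when N → N α for some non-terminal N (the right-hand side begins with the left-hand side itself).

D → D /: LEFT RECURSIVE (starts with D)
D → D D D: LEFT RECURSIVE (starts with D)
D → n n: starts with n
D → n: starts with n

The grammar has direct left recursion on: D.

Answer: Yes, D is left-recursive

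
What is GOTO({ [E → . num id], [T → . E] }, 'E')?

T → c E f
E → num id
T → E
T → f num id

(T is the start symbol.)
{ [T → E .] }

GOTO(I, 'E') = CLOSURE({ [A → αX.β] : [A → α.Xβ] ∈ I, X = 'E' })

Items with dot before 'E', with the dot advanced:
  [T → . E] → [T → E .]
Closure adds nothing (no advanced item has the dot before a non-terminal).

GOTO = { [T → E .] }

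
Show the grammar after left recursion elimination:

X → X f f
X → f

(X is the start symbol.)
X → f X'
X' → f f X'
X' → ε

X is directly left-recursive. The standard transformation for
  A → A α₁ | ... | A α_m | β₁ | ... | β_n
is
  A  → β₁ A' | ... | β_n A'
  A' → α₁ A' | ... | α_m A' | ε

X → f becomes X → f X'
X → X f f becomes X' → f f X'
Add X' → ε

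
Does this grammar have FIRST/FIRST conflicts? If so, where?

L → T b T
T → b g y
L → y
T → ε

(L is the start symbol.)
A FIRST/FIRST conflict occurs when two productions N → α and N → β for the same non-terminal have FIRST(α) ∩ FIRST(β) ≠ ∅ (with ε ∈ FIRST of a nullable right-hand side, so two nullable alternatives also conflict).

FIRST sets of the non-terminals at (or reachable through a nullable prefix from) the front of some alternative:
  FIRST(T) = { 'b', ε }

Productions for L:
  L → T b T: FIRST = { 'b' }
  L → y: FIRST = { 'y' }
Productions for T:
  T → b g y: FIRST = { 'b' }
  T → ε: FIRST = { ε }

All alternatives of each non-terminal have pairwise disjoint FIRST sets.

Answer: No FIRST/FIRST conflicts.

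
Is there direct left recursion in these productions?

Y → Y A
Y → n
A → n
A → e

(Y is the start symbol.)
Yes, Y is left-recursive

Direct left recursion occurs when N → N α for some non-terminal N (the right-hand side begins with the left-hand side itself).

Y → Y A: LEFT RECURSIVE (starts with Y)
Y → n: starts with n
A → n: starts with n
A → e: starts with e

The grammar has direct left recursion on: Y.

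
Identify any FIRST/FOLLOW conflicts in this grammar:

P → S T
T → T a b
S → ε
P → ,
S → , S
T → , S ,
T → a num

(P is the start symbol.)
A FIRST/FOLLOW conflict occurs when a non-terminal N has a nullable alternative N → β (β ⇒* ε) and another alternative N → α with FIRST(α) ∩ FOLLOW(N) ≠ ∅: on such a lookahead the parser cannot decide between expanding α and letting N vanish via β.

Nullable non-terminals: S.

S: nullable alternative(s) S → ε; FOLLOW(S) = { ',', 'a' }
  S → ε: FIRST \ {ε} = { } — this is the only nullable alternative, skip
  S → , S: FIRST \ {ε} = { ',' } — overlaps FOLLOW(S) on { ',' }: CONFLICT

P, T have no nullable alternative, so no FIRST/FOLLOW check is needed there.

So the grammar has 1 FIRST/FOLLOW conflict (marked CONFLICT above).

Answer: Yes. S → ',' S with FOLLOW(S) on { ',' }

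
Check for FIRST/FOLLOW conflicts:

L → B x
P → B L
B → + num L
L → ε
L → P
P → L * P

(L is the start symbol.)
Yes. L → B x with FOLLOW(L) on { '+' }; L → P with FOLLOW(L) on { '*', '+' }

Nullable non-terminals: L.
FIRST sets used below: FIRST(B) = { '+' }, FIRST(P) = { '*', '+' }

L: nullable alternative(s) L → ε; FOLLOW(L) = { $, '*', '+', 'x' }
  L → B x: FIRST \ {ε} = { '+' } — overlaps FOLLOW(L) on { '+' }: CONFLICT
  L → ε: FIRST \ {ε} = { } — this is the only nullable alternative, skip
  L → P: FIRST \ {ε} = { '*', '+' } — overlaps FOLLOW(L) on { '*', '+' }: CONFLICT

B, P have no nullable alternative, so no FIRST/FOLLOW check is needed there.

So the grammar has 2 FIRST/FOLLOW conflicts (marked CONFLICT above).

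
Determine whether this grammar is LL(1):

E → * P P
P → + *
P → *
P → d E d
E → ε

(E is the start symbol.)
Yes, the grammar is LL(1).

A grammar is LL(1) if for each non-terminal N with multiple productions, the predict sets of those productions are pairwise disjoint, where PREDICT(N → α) = (FIRST(α) \ {ε}) ∪ (FOLLOW(N) if α ⇒* ε).

Relevant sets:
  FOLLOW(E) = { $, 'd' }

For E:
  PREDICT(E → '*' P P) = { '*' }
  PREDICT(E → ε) = { $, 'd' }
For P:
  PREDICT(P → '+' '*') = { '+' }
  PREDICT(P → '*') = { '*' }
  PREDICT(P → d E d) = { 'd' }

All predict sets are disjoint. The grammar IS LL(1).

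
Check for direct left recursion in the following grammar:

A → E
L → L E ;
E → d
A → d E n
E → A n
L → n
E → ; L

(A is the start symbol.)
Yes, L is left-recursive

Direct left recursion occurs when N → N α for some non-terminal N (the right-hand side begins with the left-hand side itself).

A → E: starts with E
L → L E ;: LEFT RECURSIVE (starts with L)
E → d: starts with d
A → d E n: starts with d
E → A n: starts with A
L → n: starts with n
E → ; L: starts with ';'

The grammar has direct left recursion on: L.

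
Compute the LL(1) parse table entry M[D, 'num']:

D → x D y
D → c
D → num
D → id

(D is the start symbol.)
D → num

To find M[D, 'num'], we find productions for D where 'num' is in the predict set (PREDICT(N → α) = (FIRST(α) \ {ε}) ∪ (FOLLOW(N) if α ⇒* ε)).

D → x D y: PREDICT = { 'x' }
D → c: PREDICT = { 'c' }
D → num: PREDICT = { 'num' }
  'num' is in predict set, so this production goes in M[D, 'num']
D → id: PREDICT = { 'id' }

M[D, 'num'] = D → num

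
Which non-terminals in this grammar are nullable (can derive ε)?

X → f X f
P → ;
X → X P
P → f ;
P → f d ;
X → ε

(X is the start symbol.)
ε-productions: X → ε
So X is immediately nullable.
No further non-terminal can be added: every production for the remaining non-terminals contains a terminal or a non-nullable non-terminal.
Nullable = { 'X' }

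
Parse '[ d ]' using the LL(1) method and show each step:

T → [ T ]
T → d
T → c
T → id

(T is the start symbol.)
LL(1) parsing maintains a stack (initially the start symbol over $) and the input. At each step: if the stack top is a terminal, match it against the current input token; if it is a non-terminal N, replace it with the RHS of M[N, lookahead] (the unique production whose predict set contains the lookahead).

Stack is shown with the top on the left.

Stack    Input    Action
------------------------
T $      [ d ] $  output T → [ T ]
[ T ] $  [ d ] $  match '['
T ] $    d ] $    output T → d
d ] $    d ] $    match 'd'
] $      ] $      match ']'
$        $        accept

The string is accepted.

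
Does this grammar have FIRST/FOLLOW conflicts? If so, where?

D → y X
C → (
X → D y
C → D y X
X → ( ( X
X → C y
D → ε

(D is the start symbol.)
Yes. D → y X with FOLLOW(D) on { 'y' }

A FIRST/FOLLOW conflict occurs when a non-terminal N has a nullable alternative N → β (β ⇒* ε) and another alternative N → α with FIRST(α) ∩ FOLLOW(N) ≠ ∅: on such a lookahead the parser cannot decide between expanding α and letting N vanish via β.

Nullable non-terminals: D.

D: nullable alternative(s) D → ε; FOLLOW(D) = { $, 'y' }
  D → y X: FIRST \ {ε} = { 'y' } — overlaps FOLLOW(D) on { 'y' }: CONFLICT
  D → ε: FIRST \ {ε} = { } — this is the only nullable alternative, skip

C, X have no nullable alternative, so no FIRST/FOLLOW check is needed there.

So the grammar has 1 FIRST/FOLLOW conflict (marked CONFLICT above).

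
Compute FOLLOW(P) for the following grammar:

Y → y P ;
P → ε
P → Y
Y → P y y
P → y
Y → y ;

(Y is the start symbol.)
{ ';', 'y' }

To compute FOLLOW(P), find every occurrence of P on a right-hand side N → α P β: add FIRST(β) \ {ε}, and if β is empty or nullable also add FOLLOW(N). Iterate to a fixed point.

In Y → y P ;: P is followed by ';', add FIRST(';') \ {ε} = { ';' }
In Y → P y y: P is followed by y y, add FIRST(y y) \ {ε} = { 'y' }

Taking the union: FOLLOW(P) = { ';', 'y' }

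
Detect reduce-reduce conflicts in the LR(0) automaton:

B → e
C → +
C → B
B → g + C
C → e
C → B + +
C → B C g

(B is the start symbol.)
Yes — I8: [B → e .] vs [C → e .]

Augment with B' → B and build the canonical LR(0) collection (I0 = CLOSURE({[B' → . B]}), then GOTO on every symbol after a dot until no new states appear). It has 13 states:
  I0: { [B → . e], [B → . g + C], [B' → . B] }  — shift
  I1: { [B' → B .] }  — accept
  I2: { [B → e .] }  — reduce
  I3: { [B → g . + C] }  — shift
  I4: { [B → . e], [B → . g + C], [B → g + . C], [C → . +], [C → . B + +], [C → . B C g], [C → . B], [C → . e] }  — shift
  I5: { [C → + .] }  — reduce
  I6: { [B → . e], [B → . g + C], [C → . +], [C → . B + +], [C → . B C g], [C → . B], [C → . e], [C → B . + +], [C → B . C g], [C → B .] }  — shift, reduce
  I7: { [B → g + C .] }  — reduce
  I8: { [B → e .], [C → e .] }  — 2 reduces
  I9: { [C → + .], [C → B + . +] }  — shift, reduce
  I10: { [C → B C . g] }  — shift
  I11: { [C → B C g .] }  — reduce
  I12: { [C → B + + .] }  — reduce

I8 contains complete items [B → e .], [C → e .] — reduce-reduce conflict.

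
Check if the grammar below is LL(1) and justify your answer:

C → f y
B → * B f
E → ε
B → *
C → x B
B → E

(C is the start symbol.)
Relevant sets:
  FIRST(E) = { ε }
  FOLLOW(B) = { $, 'f' }

For C:
  PREDICT(C → f y) = { 'f' }
  PREDICT(C → x B) = { 'x' }
For B:
  PREDICT(B → '*' B f) = { '*' }
  PREDICT(B → '*') = { '*' }
  PREDICT(B → E) = { $, 'f' }
E has a single production, so nothing to check there.

Conflict found: Predict set conflict for B: { '*' }
The grammar is NOT LL(1).

Answer: No. Predict set conflict for B: { '*' }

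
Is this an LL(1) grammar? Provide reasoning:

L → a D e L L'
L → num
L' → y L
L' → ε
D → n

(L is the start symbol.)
A grammar is LL(1) if for each non-terminal N with multiple productions, the predict sets of those productions are pairwise disjoint, where PREDICT(N → α) = (FIRST(α) \ {ε}) ∪ (FOLLOW(N) if α ⇒* ε).

Relevant sets:
  FOLLOW(L') = { $, 'y' }

For L:
  PREDICT(L → a D e L L') = { 'a' }
  PREDICT(L → num) = { 'num' }
For L':
  PREDICT(L' → y L) = { 'y' }
  PREDICT(L' → ε) = { $, 'y' }
D has a single production, so nothing to check there.

Conflict found: Predict set conflict for L': { 'y' }
The grammar is NOT LL(1).

Answer: No. Predict set conflict for L': { 'y' }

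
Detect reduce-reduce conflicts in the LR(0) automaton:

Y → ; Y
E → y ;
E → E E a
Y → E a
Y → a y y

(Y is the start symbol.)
A reduce-reduce conflict occurs when an LR(0) state has two complete items [A → α .] and [B → β .] — both call for a reduction, and with no lookahead the parser cannot choose between them.

Augment with Y' → Y and build the canonical LR(0) collection (I0 = CLOSURE({[Y' → . Y]}), then GOTO on every symbol after a dot until no new states appear). It has 13 states:
  I0: { [E → . E E a], [E → . y ;], [Y → . ; Y], [Y → . E a], [Y → . a y y], [Y' → . Y] }  — shift
  I1: { [E → . E E a], [E → . y ;], [Y → . ; Y], [Y → . E a], [Y → . a y y], [Y → ; . Y] }  — shift
  I2: { [E → . E E a], [E → . y ;], [E → E . E a], [Y → E . a] }  — shift
  I3: { [Y' → Y .] }  — accept
  I4: { [Y → a . y y] }  — shift
  I5: { [E → y . ;] }  — shift
  I6: { [E → y ; .] }  — reduce
  I7: { [Y → a y . y] }  — shift
  I8: { [Y → a y y .] }  — reduce
  I9: { [E → . E E a], [E → . y ;], [E → E . E a], [E → E E . a] }  — shift
  I10: { [Y → E a .] }  — reduce
  I11: { [E → E E a .] }  — reduce
  I12: { [Y → ; Y .] }  — reduce

No state contains more than one complete item.

Answer: No reduce-reduce conflicts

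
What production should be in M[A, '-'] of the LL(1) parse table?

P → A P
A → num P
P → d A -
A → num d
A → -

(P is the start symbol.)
To find M[A, '-'], we find productions for A where '-' is in the predict set (PREDICT(N → α) = (FIRST(α) \ {ε}) ∪ (FOLLOW(N) if α ⇒* ε)).

A → num P: PREDICT = { 'num' }
A → num d: PREDICT = { 'num' }
A → -: PREDICT = { '-' }
  '-' is in predict set, so this production goes in M[A, '-']

M[A, '-'] = A → -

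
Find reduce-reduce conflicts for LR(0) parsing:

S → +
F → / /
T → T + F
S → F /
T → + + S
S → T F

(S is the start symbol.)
A reduce-reduce conflict occurs when an LR(0) state has two complete items [A → α .] and [B → β .] — both call for a reduction, and with no lookahead the parser cannot choose between them.

Augment with S' → S and build the canonical LR(0) collection (I0 = CLOSURE({[S' → . S]}), then GOTO on every symbol after a dot until no new states appear). It has 13 states:
  I0: { [F → . / /], [S → . +], [S → . F /], [S → . T F], [S' → . S], [T → . + + S], [T → . T + F] }  — shift
  I1: { [S → + .], [T → + . + S] }  — shift, reduce
  I2: { [F → / . /] }  — shift
  I3: { [S → F . /] }  — shift
  I4: { [S' → S .] }  — accept
  I5: { [F → . / /], [S → T . F], [T → T . + F] }  — shift
  I6: { [F → . / /], [T → T + . F] }  — shift
  I7: { [S → T F .] }  — reduce
  I8: { [T → T + F .] }  — reduce
  I9: { [S → F / .] }  — reduce
  I10: { [F → / / .] }  — reduce
  I11: { [F → . / /], [S → . +], [S → . F /], [S → . T F], [T → + + . S], [T → . + + S], [T → . T + F] }  — shift
  I12: { [T → + + S .] }  — reduce

No state contains more than one complete item.

Answer: No reduce-reduce conflicts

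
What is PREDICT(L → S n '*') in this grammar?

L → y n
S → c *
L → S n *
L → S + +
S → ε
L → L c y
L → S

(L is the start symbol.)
{ 'c', 'n' }

PREDICT(L → S n '*') = (FIRST(RHS) \ {ε}) ∪ (FOLLOW(L) if ε ∈ FIRST(RHS), i.e. RHS ⇒* ε)
FIRST(S) = { 'c', ε }
FIRST(S n '*') = { 'c', 'n' }
ε ∉ FIRST(S n '*'), so FOLLOW(L) is not added.
PREDICT(L → S n '*') = { 'c', 'n' }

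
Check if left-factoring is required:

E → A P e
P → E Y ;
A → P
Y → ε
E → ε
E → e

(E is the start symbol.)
No, left-factoring is not needed

Left-factoring is needed when two productions for the same non-terminal
share a common prefix on the right-hand side.

Productions for E:
  E → A P e
  E → ε
  E → e

No common prefixes found.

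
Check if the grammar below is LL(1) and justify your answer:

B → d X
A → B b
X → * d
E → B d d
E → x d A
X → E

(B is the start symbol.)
Yes, the grammar is LL(1).

Relevant sets:
  FIRST(E) = { 'd', 'x' }
  FIRST(B) = { 'd' }

For X:
  PREDICT(X → '*' d) = { '*' }
  PREDICT(X → E) = { 'd', 'x' }
For E:
  PREDICT(E → B d d) = { 'd' }
  PREDICT(E → x d A) = { 'x' }
B, A have a single production, so nothing to check there.

All predict sets are disjoint. The grammar IS LL(1).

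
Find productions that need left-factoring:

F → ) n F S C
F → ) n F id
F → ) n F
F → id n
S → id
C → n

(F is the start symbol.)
Yes, F has productions with common prefix ') n F'

Left-factoring is needed when two productions for the same non-terminal
share a common prefix on the right-hand side.

Productions for F:
  F → ) n F S C
  F → ) n F id
  F → ) n F
  F → id n

Found common prefix ') n F' in productions for F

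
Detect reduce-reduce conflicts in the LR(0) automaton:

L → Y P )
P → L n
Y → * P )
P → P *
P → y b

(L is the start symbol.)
A reduce-reduce conflict occurs when an LR(0) state has two complete items [A → α .] and [B → β .] — both call for a reduction, and with no lookahead the parser cannot choose between them.

Augment with L' → L and build the canonical LR(0) collection (I0 = CLOSURE({[L' → . L]}), then GOTO on every symbol after a dot until no new states appear). It has 13 states:
  I0: { [L → . Y P )], [L' → . L], [Y → . * P )] }  — shift
  I1: { [L → . Y P )], [P → . L n], [P → . P *], [P → . y b], [Y → * . P )], [Y → . * P )] }  — shift
  I2: { [L' → L .] }  — accept
  I3: { [L → . Y P )], [L → Y . P )], [P → . L n], [P → . P *], [P → . y b], [Y → . * P )] }  — shift
  I4: { [P → L . n] }  — shift
  I5: { [L → Y P . )], [P → P . *] }  — shift
  I6: { [P → y . b] }  — shift
  I7: { [P → y b .] }  — reduce
  I8: { [L → Y P ) .] }  — reduce
  I9: { [P → P * .] }  — reduce
  I10: { [P → L n .] }  — reduce
  I11: { [P → P . *], [Y → * P . )] }  — shift
  I12: { [Y → * P ) .] }  — reduce

No state contains more than one complete item.

Answer: No reduce-reduce conflicts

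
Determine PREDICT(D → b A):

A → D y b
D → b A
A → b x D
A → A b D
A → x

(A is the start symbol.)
{ 'b' }

PREDICT(D → b A) = (FIRST(RHS) \ {ε}) ∪ (FOLLOW(D) if ε ∈ FIRST(RHS), i.e. RHS ⇒* ε)
FIRST(b A) = { 'b' }
ε ∉ FIRST(b A), so FOLLOW(D) is not added.
PREDICT(D → b A) = { 'b' }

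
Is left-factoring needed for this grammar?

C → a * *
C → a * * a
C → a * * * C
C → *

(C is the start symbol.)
Left-factoring is needed when two productions for the same non-terminal
share a common prefix on the right-hand side.

Productions for C:
  C → a * *
  C → a * * a
  C → a * * * C
  C → *

Found common prefix 'a * *' in productions for C

Answer: Yes, C has productions with common prefix 'a * *'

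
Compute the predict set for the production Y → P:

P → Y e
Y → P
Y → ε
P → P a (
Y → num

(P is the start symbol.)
{ 'e', 'num' }

PREDICT(Y → P) = (FIRST(RHS) \ {ε}) ∪ (FOLLOW(Y) if ε ∈ FIRST(RHS), i.e. RHS ⇒* ε)
FIRST(P) = { 'e', 'num' }
FIRST(P) = { 'e', 'num' }
ε ∉ FIRST(P), so FOLLOW(Y) is not added.
PREDICT(Y → P) = { 'e', 'num' }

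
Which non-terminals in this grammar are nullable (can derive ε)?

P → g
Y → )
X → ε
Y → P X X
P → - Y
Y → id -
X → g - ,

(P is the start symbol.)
A non-terminal is nullable if it can derive ε (the empty string): either it has an ε-production, or it has a production whose right-hand side consists entirely of nullable non-terminals.

ε-productions: X → ε
So X is immediately nullable.
No further non-terminal can be added: every production for the remaining non-terminals contains a terminal or a non-nullable non-terminal.
Nullable = { 'X' }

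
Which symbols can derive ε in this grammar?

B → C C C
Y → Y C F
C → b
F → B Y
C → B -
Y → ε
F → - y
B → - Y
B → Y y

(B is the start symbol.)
ε-productions: Y → ε
So Y is immediately nullable.
No further non-terminal can be added: every production for the remaining non-terminals contains a terminal or a non-nullable non-terminal.
Nullable = { 'Y' }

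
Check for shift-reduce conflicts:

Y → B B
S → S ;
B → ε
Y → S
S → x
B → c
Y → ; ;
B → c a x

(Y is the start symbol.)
A shift-reduce conflict occurs when an LR(0) state has both:
  - a complete (reduce) item [A → α .] (dot at the end), and
  - a shift item [B → β . c γ] (dot before a terminal).

Augment with Y' → Y and build the canonical LR(0) collection (I0 = CLOSURE({[Y' → . Y]}), then GOTO on every symbol after a dot until no new states appear). It has 12 states:
  I0: { [B → . c a x], [B → . c], [B → .], [S → . S ;], [S → . x], [Y → . ; ;], [Y → . B B], [Y → . S], [Y' → . Y] }  — shift, reduce
  I1: { [Y → ; . ;] }  — shift
  I2: { [B → . c a x], [B → . c], [B → .], [Y → B . B] }  — shift, reduce
  I3: { [S → S . ;], [Y → S .] }  — shift, reduce
  I4: { [Y' → Y .] }  — accept
  I5: { [B → c . a x], [B → c .] }  — shift, reduce
  I6: { [S → x .] }  — reduce
  I7: { [B → c a . x] }  — shift
  I8: { [B → c a x .] }  — reduce
  I9: { [S → S ; .] }  — reduce
  I10: { [Y → B B .] }  — reduce
  I11: { [Y → ; ; .] }  — reduce

I0 contains reduce item [B → .] and shift items [B → . c], [B → . c a x], [S → . x], [Y → . ; ;] — shift-reduce conflict.
I2 contains reduce item [B → .] and shift items [B → . c], [B → . c a x] — shift-reduce conflict.
I3 contains reduce item [Y → S .] and shift item [S → S . ;] — shift-reduce conflict.
I5 contains reduce item [B → c .] and shift item [B → c . a x] — shift-reduce conflict.

Answer: Yes — I0: [B → .] vs [B → . c]; I2: [B → .] vs [B → . c]; I3: [Y → S .] vs [S → S . ;]; I5: [B → c .] vs [B → c . a x]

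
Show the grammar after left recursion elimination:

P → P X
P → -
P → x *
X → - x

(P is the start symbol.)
P → - P'
P → x * P'
P' → X P'
P' → ε
X → - x

P is directly left-recursive. The standard transformation for
  A → A α₁ | ... | A α_m | β₁ | ... | β_n
is
  A  → β₁ A' | ... | β_n A'
  A' → α₁ A' | ... | α_m A' | ε

P → - becomes P → - P'
P → x * becomes P → x * P'
P → P X becomes P' → X P'
Add P' → ε

Productions for other non-terminals are unchanged:
  X → - x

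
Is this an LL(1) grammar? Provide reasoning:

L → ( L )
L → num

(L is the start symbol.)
Yes, the grammar is LL(1).

For L:
  PREDICT(L → '(' L ')') = { '(' }
  PREDICT(L → num) = { 'num' }

All predict sets are disjoint. The grammar IS LL(1).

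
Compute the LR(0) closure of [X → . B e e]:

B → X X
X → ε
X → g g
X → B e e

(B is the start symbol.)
To compute CLOSURE, for each item [A → α.Bβ] where B is a non-terminal, add [B → .γ] for all productions B → γ; repeat for the newly added items until nothing changes.

Start with: [X → . B e e]
  [X → . B e e] has the dot before B: add [B → . X X]
  [B → . X X] has the dot before X: add [X → .], [X → . g g]
No further items can be added.

CLOSURE = { [B → . X X], [X → . B e e], [X → . g g], [X → .] }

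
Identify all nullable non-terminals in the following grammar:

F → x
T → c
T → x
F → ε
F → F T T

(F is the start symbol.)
{ 'F' }

A non-terminal is nullable if it can derive ε (the empty string): either it has an ε-production, or it has a production whose right-hand side consists entirely of nullable non-terminals.

ε-productions: F → ε
So F is immediately nullable.
No further non-terminal can be added: every production for the remaining non-terminals contains a terminal or a non-nullable non-terminal.
Nullable = { 'F' }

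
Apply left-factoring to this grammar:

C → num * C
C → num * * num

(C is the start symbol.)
C → num * C'
C' → C
C' → * num

Left-factoring transforms A → αβ₁ | αβ₂ into A → αA' and A' → β₁ | β₂
(α is the longest common prefix among the alternatives). Repeat until
no nonterminal has two alternatives with a common prefix.

Round 1: C has alternatives sharing prefix 'num *'. Introduce C': C → num * C'
  Add: C' → C
  Add: C' → * num

No remaining common prefixes — done.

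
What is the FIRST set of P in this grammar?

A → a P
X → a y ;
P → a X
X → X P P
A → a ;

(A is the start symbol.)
To compute FIRST(P), examine every production with P on the left-hand side, reading each right-hand side left to right until a non-nullable symbol is reached.

From P → a X:
  - a is a terminal: add 'a' and stop

Collecting: FIRST(P) = { 'a' }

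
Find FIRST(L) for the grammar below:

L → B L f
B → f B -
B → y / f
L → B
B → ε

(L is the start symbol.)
To compute FIRST(L), examine every production with L on the left-hand side, reading each right-hand side left to right until a non-nullable symbol is reached.

FIRST sets of the other non-terminals involved (by the same procedure, iterated to a fixed point):
  FIRST(B) = { 'f', 'y', ε }

From L → B L f:
  - B is a non-terminal: add FIRST(B) \ {ε} = { 'f', 'y' }
    B is nullable, so continue to the next symbol
  - L is the symbol being defined: contributes nothing new
    L is nullable, so continue to the next symbol
  - f is a terminal: add 'f' and stop
From L → B:
  - B is a non-terminal: add FIRST(B) \ {ε} = { 'f', 'y' }
    B is nullable and nothing follows, so the whole right-hand side can vanish: ε ∈ FIRST(L)

Collecting: FIRST(L) = { 'f', 'y', ε }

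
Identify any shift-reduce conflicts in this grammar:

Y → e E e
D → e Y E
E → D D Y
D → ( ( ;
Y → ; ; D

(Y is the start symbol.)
A shift-reduce conflict occurs when an LR(0) state has both:
  - a complete (reduce) item [A → α .] (dot at the end), and
  - a shift item [B → β . c γ] (dot before a terminal).

Augment with Y' → Y and build the canonical LR(0) collection (I0 = CLOSURE({[Y' → . Y]}), then GOTO on every symbol after a dot until no new states appear). It has 17 states:
  I0: { [Y → . ; ; D], [Y → . e E e], [Y' → . Y] }  — shift
  I1: { [Y → ; . ; D] }  — shift
  I2: { [Y' → Y .] }  — accept
  I3: { [D → . ( ( ;], [D → . e Y E], [E → . D D Y], [Y → e . E e] }  — shift
  I4: { [D → ( . ( ;] }  — shift
  I5: { [D → . ( ( ;], [D → . e Y E], [E → D . D Y] }  — shift
  I6: { [Y → e E . e] }  — shift
  I7: { [D → e . Y E], [Y → . ; ; D], [Y → . e E e] }  — shift
  I8: { [D → . ( ( ;], [D → . e Y E], [D → e Y . E], [E → . D D Y] }  — shift
  I9: { [D → e Y E .] }  — reduce
  I10: { [Y → e E e .] }  — reduce
  I11: { [E → D D . Y], [Y → . ; ; D], [Y → . e E e] }  — shift
  I12: { [E → D D Y .] }  — reduce
  I13: { [D → ( ( . ;] }  — shift
  I14: { [D → ( ( ; .] }  — reduce
  I15: { [D → . ( ( ;], [D → . e Y E], [Y → ; ; . D] }  — shift
  I16: { [Y → ; ; D .] }  — reduce

No state contains both a complete item and a shift item.

Answer: No shift-reduce conflicts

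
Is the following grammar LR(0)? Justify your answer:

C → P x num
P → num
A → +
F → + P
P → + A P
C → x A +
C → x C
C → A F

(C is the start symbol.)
No. Shift-reduce conflict between [A → + .] and [A → . +]

Augment with C' → C and build the canonical LR(0) collection (I0 = CLOSURE({[C' → . C]}), then GOTO on every symbol after a dot until no new states appear). It has 19 states:
  I0: { [A → . +], [C → . A F], [C → . P x num], [C → . x A +], [C → . x C], [C' → . C], [P → . + A P], [P → . num] }  — shift
  I1: { [A → + .], [A → . +], [P → + . A P] }  — shift, reduce
  I2: { [C → A . F], [F → . + P] }  — shift
  I3: { [C' → C .] }  — accept
  I4: { [C → P . x num] }  — shift
  I5: { [P → num .] }  — reduce
  I6: { [A → . +], [C → . A F], [C → . P x num], [C → . x A +], [C → . x C], [C → x . A +], [C → x . C], [P → . + A P], [P → . num] }  — shift
  I7: { [C → A . F], [C → x A . +], [F → . + P] }  — shift
  I8: { [C → x C .] }  — reduce
  I9: { [C → x A + .], [F → + . P], [P → . + A P], [P → . num] }  — shift, reduce
  I10: { [C → A F .] }  — reduce
  I11: { [A → . +], [P → + . A P] }  — shift
  I12: { [F → + P .] }  — reduce
  I13: { [A → + .] }  — reduce
  I14: { [P → + A . P], [P → . + A P], [P → . num] }  — shift
  I15: { [P → + A P .] }  — reduce
  I16: { [C → P x . num] }  — shift
  I17: { [C → P x num .] }  — reduce
  I18: { [F → + . P], [P → . + A P], [P → . num] }  — shift

Conflict in state I1:
  Shift-reduce conflict between [A → + .] and [A → . +]
So the grammar is NOT LR(0).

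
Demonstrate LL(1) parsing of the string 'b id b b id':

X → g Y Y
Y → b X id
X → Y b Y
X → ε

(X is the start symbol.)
LL(1) parsing maintains a stack (initially the start symbol over $) and the input. At each step: if the stack top is a terminal, match it against the current input token; if it is a non-terminal N, replace it with the RHS of M[N, lookahead] (the unique production whose predict set contains the lookahead).

Stack is shown with the top on the left.

Stack         Input          Action
-----------------------------------
X $           b id b b id $  output X → Y b Y
Y b Y $       b id b b id $  output Y → b X id
b X id b Y $  b id b b id $  match 'b'
X id b Y $    id b b id $    output X → ε
id b Y $      id b b id $    match 'id'
b Y $         b b id $       match 'b'
Y $           b id $         output Y → b X id
b X id $      b id $         match 'b'
X id $        id $           output X → ε
id $          id $           match 'id'
$             $              accept

The string is accepted.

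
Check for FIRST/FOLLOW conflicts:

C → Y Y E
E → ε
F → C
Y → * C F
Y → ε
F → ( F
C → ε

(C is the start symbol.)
A FIRST/FOLLOW conflict occurs when a non-terminal N has a nullable alternative N → β (β ⇒* ε) and another alternative N → α with FIRST(α) ∩ FOLLOW(N) ≠ ∅: on such a lookahead the parser cannot decide between expanding α and letting N vanish via β.

Nullable non-terminals: C, E, F, Y.
FIRST sets used below: FIRST(Y) = { '*', ε }, FIRST(E) = { ε }, FIRST(C) = { '*', ε }

C: nullable alternative(s) C → Y Y E, C → ε; FOLLOW(C) = { $, '(', '*' }
  C → Y Y E: FIRST \ {ε} = { '*' } — overlaps FOLLOW(C) on { '*' }: CONFLICT
  C → ε: FIRST \ {ε} = { } — disjoint from FOLLOW(C)
E has a nullable alternative but only one production, so nothing to check.

F: nullable alternative(s) F → C; FOLLOW(F) = { $, '(', '*' }
  F → C: FIRST \ {ε} = { '*' } — this is the only nullable alternative, skip
  F → ( F: FIRST \ {ε} = { '(' } — overlaps FOLLOW(F) on { '(' }: CONFLICT

Y: nullable alternative(s) Y → ε; FOLLOW(Y) = { $, '(', '*' }
  Y → * C F: FIRST \ {ε} = { '*' } — overlaps FOLLOW(Y) on { '*' }: CONFLICT
  Y → ε: FIRST \ {ε} = { } — this is the only nullable alternative, skip

So the grammar has 3 FIRST/FOLLOW conflicts (marked CONFLICT above).

Answer: Yes. C → Y Y E with FOLLOW(C) on { '*' }; F → '(' F with FOLLOW(F) on { '(' }; Y → '*' C F with FOLLOW(Y) on { '*' }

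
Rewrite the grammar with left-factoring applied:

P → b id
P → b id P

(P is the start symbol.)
Left-factoring transforms A → αβ₁ | αβ₂ into A → αA' and A' → β₁ | β₂
(α is the longest common prefix among the alternatives). Repeat until
no nonterminal has two alternatives with a common prefix.

Round 1: P has alternatives sharing prefix 'b id'. Introduce P': P → b id P'
  Add: P' → ε
  Add: P' → P

No remaining common prefixes — done.

Resulting grammar:
P → b id P'
P' → ε
P' → P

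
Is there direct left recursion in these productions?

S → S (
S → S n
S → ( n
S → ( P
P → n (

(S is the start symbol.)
Direct left recursion occurs when N → N α for some non-terminal N (the right-hand side begins with the left-hand side itself).

S → S (: LEFT RECURSIVE (starts with S)
S → S n: LEFT RECURSIVE (starts with S)
S → ( n: starts with '('
S → ( P: starts with '('
P → n (: starts with n

The grammar has direct left recursion on: S.

Answer: Yes, S is left-recursive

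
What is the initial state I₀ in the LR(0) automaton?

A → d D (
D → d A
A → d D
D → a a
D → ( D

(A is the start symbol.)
{ [A → . d D (], [A → . d D], [A' → . A] }

First, augment the grammar with A' → A
I₀ = CLOSURE({ [A' → . A] }):
  [A' → . A] has the dot before A: add [A → . d D (], [A → . d D]
No further items can be added.

I₀ = { [A → . d D (], [A → . d D], [A' → . A] }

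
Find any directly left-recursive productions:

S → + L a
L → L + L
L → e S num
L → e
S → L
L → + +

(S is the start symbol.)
S → + L a: starts with '+'
L → L + L: LEFT RECURSIVE (starts with L)
L → e S num: starts with e
L → e: starts with e
S → L: starts with L
L → + +: starts with '+'

The grammar has direct left recursion on: L.

Answer: Yes, L is left-recursive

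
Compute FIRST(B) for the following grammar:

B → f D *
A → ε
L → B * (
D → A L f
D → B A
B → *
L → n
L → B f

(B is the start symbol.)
{ '*', 'f' }

From B → f D *:
  - f is a terminal: add 'f' and stop
From B → *:
  - '*' is a terminal: add '*' and stop

Collecting: FIRST(B) = { '*', 'f' }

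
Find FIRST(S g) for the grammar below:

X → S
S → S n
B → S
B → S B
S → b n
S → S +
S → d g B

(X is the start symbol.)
{ 'b', 'd' }

FIRST sets of the non-terminals involved (from the grammar, by fixed-point iteration):
  FIRST(S) = { 'b', 'd' }

To compute FIRST(S g), process the symbols left to right:
Symbol S is a non-terminal. Add FIRST(S) \ {ε} = { 'b', 'd' }
S is not nullable (ε ∉ FIRST(S)), so stop here.
FIRST(S g) = { 'b', 'd' }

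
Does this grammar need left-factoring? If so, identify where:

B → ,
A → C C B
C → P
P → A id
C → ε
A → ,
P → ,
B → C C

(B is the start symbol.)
Left-factoring is needed when two productions for the same non-terminal
share a common prefix on the right-hand side.

Productions for B:
  B → ,
  B → C C
Productions for A:
  A → C C B
  A → ,
Productions for C:
  C → P
  C → ε
Productions for P:
  P → A id
  P → ,

No common prefixes found.

Answer: No, left-factoring is not needed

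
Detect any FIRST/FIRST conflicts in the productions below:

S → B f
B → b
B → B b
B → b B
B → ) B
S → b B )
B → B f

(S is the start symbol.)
A FIRST/FIRST conflict occurs when two productions N → α and N → β for the same non-terminal have FIRST(α) ∩ FIRST(β) ≠ ∅ (with ε ∈ FIRST of a nullable right-hand side, so two nullable alternatives also conflict).

FIRST sets of the non-terminals at (or reachable through a nullable prefix from) the front of some alternative:
  FIRST(B) = { ')', 'b' }

Productions for S:
  S → B f: FIRST = { ')', 'b' }
  S → b B ): FIRST = { 'b' }
Productions for B:
  B → b: FIRST = { 'b' }
  B → B b: FIRST = { ')', 'b' }
  B → b B: FIRST = { 'b' }
  B → ) B: FIRST = { ')' }
  B → B f: FIRST = { ')', 'b' }

Conflict for S: S → B f and S → b B )
  Overlap: { 'b' }
Conflict for B: B → b and B → B b
  Overlap: { 'b' }
Conflict for B: B → b and B → b B
  Overlap: { 'b' }
Conflict for B: B → b and B → B f
  Overlap: { 'b' }
Conflict for B: B → B b and B → b B
  Overlap: { 'b' }
Conflict for B: B → B b and B → ) B
  Overlap: { ')' }
Conflict for B: B → B b and B → B f
  Overlap: { ')', 'b' }
Conflict for B: B → b B and B → B f
  Overlap: { 'b' }
Conflict for B: B → ) B and B → B f
  Overlap: { ')' }

Answer: Yes. S → B f / S → b B ')' on { 'b' }; B → b / B → B b on { 'b' }; B → b / B → b B on { 'b' }; B → b / B → B f on { 'b' }; B → B b / B → b B on { 'b' }; B → B b / B → ')' B on { ')' }; B → B b / B → B f on { ')', 'b' }; B → b B / B → B f on { 'b' }; B → ')' B / B → B f on { ')' }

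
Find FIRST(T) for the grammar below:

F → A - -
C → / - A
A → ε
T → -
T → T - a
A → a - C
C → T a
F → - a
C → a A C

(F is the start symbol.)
{ '-' }

From T → -:
  - '-' is a terminal: add '-' and stop
From T → T - a:
  - T is the symbol being defined: contributes nothing new
    T is not nullable, so stop

Collecting: FIRST(T) = { '-' }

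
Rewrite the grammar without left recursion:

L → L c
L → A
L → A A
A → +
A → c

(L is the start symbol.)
L is directly left-recursive. The standard transformation for
  A → A α₁ | ... | A α_m | β₁ | ... | β_n
is
  A  → β₁ A' | ... | β_n A'
  A' → α₁ A' | ... | α_m A' | ε

L → A becomes L → A L'
L → A A becomes L → A A L'
L → L c becomes L' → c L'
Add L' → ε

Productions for other non-terminals are unchanged:
  A → +
  A → c

Resulting grammar:
L → A L'
L → A A L'
L' → c L'
L' → ε
A → +
A → c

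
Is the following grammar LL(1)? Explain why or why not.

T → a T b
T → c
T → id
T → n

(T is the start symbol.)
Yes, the grammar is LL(1).

A grammar is LL(1) if for each non-terminal N with multiple productions, the predict sets of those productions are pairwise disjoint, where PREDICT(N → α) = (FIRST(α) \ {ε}) ∪ (FOLLOW(N) if α ⇒* ε).

For T:
  PREDICT(T → a T b) = { 'a' }
  PREDICT(T → c) = { 'c' }
  PREDICT(T → id) = { 'id' }
  PREDICT(T → n) = { 'n' }

All predict sets are disjoint. The grammar IS LL(1).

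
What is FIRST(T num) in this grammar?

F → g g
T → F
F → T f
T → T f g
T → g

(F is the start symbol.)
FIRST sets of the non-terminals involved (from the grammar, by fixed-point iteration):
  FIRST(T) = { 'g' }

To compute FIRST(T num), process the symbols left to right:
Symbol T is a non-terminal. Add FIRST(T) \ {ε} = { 'g' }
T is not nullable (ε ∉ FIRST(T)), so stop here.
FIRST(T num) = { 'g' }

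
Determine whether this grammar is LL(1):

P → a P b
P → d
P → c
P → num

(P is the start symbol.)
Yes, the grammar is LL(1).

For P:
  PREDICT(P → a P b) = { 'a' }
  PREDICT(P → d) = { 'd' }
  PREDICT(P → c) = { 'c' }
  PREDICT(P → num) = { 'num' }

All predict sets are disjoint. The grammar IS LL(1).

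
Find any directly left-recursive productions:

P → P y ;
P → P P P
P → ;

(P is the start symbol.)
Yes, P is left-recursive

P → P y ;: LEFT RECURSIVE (starts with P)
P → P P P: LEFT RECURSIVE (starts with P)
P → ;: starts with ';'

The grammar has direct left recursion on: P.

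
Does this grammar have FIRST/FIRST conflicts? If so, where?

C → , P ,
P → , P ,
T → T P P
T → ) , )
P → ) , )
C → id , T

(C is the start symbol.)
Yes. T → T P P / T → ')' ',' ')' on { ')' }

FIRST sets of the non-terminals at (or reachable through a nullable prefix from) the front of some alternative:
  FIRST(T) = { ')' }

Productions for C:
  C → , P ,: FIRST = { ',' }
  C → id , T: FIRST = { 'id' }
Productions for P:
  P → , P ,: FIRST = { ',' }
  P → ) , ): FIRST = { ')' }
Productions for T:
  T → T P P: FIRST = { ')' }
  T → ) , ): FIRST = { ')' }

Conflict for T: T → T P P and T → ) , )
  Overlap: { ')' }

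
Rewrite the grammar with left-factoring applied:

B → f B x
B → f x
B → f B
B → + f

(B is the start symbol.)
B → f B'
B' → B B''
B'' → x
B'' → ε
B' → x
B → + f

Left-factoring transforms A → αβ₁ | αβ₂ into A → αA' and A' → β₁ | β₂
(α is the longest common prefix among the alternatives). Repeat until
no nonterminal has two alternatives with a common prefix.

Round 1: B has alternatives sharing prefix 'f'. Introduce B': B → f B'
  Add: B' → B x
  Add: B' → x
  Add: B' → B

Round 2: B' has alternatives sharing prefix 'B'. Introduce B'': B' → B B''
  Add: B'' → x
  Add: B'' → ε

No remaining common prefixes — done.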